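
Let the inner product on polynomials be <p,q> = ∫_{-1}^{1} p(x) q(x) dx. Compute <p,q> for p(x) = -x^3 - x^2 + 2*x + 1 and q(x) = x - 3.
<p,q> = -46/15

Expand the product: p(x)·q(x) = -x^4 + 2*x^3 + 5*x^2 - 5*x - 3.
∫_{-1}^{1} of each monomial x^k gives [2/(k+1) if k even, 0 if k odd]. Integrating term-by-term (or equivalently evaluating the antiderivative F(x) = -x^5/5 + x^4/2 + 5*x^3/3 - 5*x^2/2 - 3*x at the endpoints):
  F(1) − F(−1) = -53/15 − (-7/15) = -46/15.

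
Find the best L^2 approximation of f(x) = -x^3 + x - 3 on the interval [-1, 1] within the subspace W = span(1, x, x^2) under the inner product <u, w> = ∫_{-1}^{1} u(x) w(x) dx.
g(x) = 2*x/5 - 3

The best approximation g ∈ W is the orthogonal projection of f onto W. Writing g = a_0 + a_1 x + a_2 x^2, the coefficients solve the normal equations G · a = b where
  G_{ij} = <φ_i, φ_j> and b_i = <f, φ_i>, with φ_0 = 1, φ_1 = x, φ_2 = x^2.
G =
  [2, 0, 2/3]
  [0, 2/3, 0]
  [2/3, 0, 2/5],
b = (-6, 4/15, -2).
Solving gives a_0 = -3, a_1 = 2/5, a_2 = 0, so
  g(x) = 2*x/5 - 3.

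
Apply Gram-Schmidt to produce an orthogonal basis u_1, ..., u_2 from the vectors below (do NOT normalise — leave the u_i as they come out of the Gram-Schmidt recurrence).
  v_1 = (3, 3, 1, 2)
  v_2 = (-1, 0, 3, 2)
Orthogonal basis:
  u_1 = (3, 3, 1, 2)
  u_2 = (-35/23, -12/23, 65/23, 38/23)

Apply the Gram-Schmidt recurrence
  u_1 = v_1
  u_i = v_i − Σ_{j<i} ((v_i · u_j) / (u_j · u_j)) · u_j.

Step by step this gives:
  u_1 = (3, 3, 1, 2)
  u_2 = (-35/23, -12/23, 65/23, 38/23)

Orthogonality check:
  u_2 · u_1 = 0 (should be 0)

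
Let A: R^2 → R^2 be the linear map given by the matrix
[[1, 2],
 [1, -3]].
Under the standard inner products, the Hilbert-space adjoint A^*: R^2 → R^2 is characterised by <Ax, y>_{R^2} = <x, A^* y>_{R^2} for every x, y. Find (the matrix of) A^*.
A^* = A^T =
[[1, 1],
 [2, -3]]

For real matrices with standard dot products, the defining identity <Ax, y> = <x, A^* y> gives (Ax)^T y = x^T (A^*) y, i.e. x^T A^T y = x^T (A^*) y. Since this holds for all x, y, we must have A^* = A^T. Therefore
A^* =
[[1, 1],
 [2, -3]].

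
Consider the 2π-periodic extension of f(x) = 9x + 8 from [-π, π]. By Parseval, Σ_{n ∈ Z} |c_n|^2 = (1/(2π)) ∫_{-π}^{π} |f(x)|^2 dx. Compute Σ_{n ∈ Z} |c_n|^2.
Σ |c_n|^2 = 27π^2 + 64

Expand and integrate term by term over [-π, π]:
  ∫ (9x)^2 dx = 81·(2π^3/3); ∫ 2·9·(8)·x dx = 0 (odd integrand); ∫ 8^2 dx = 64·2π.
So (1/(2π)) ∫_{-π}^{π} (9x + 8)^2 dx = 81π^2/3 + 64 = 27π^2 + 64.
Parseval ⇒ Σ |c_n|^2 = 27π^2 + 64.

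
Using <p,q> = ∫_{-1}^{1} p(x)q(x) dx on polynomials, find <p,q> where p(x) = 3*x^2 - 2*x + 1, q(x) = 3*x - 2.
<p,q> = -12

Expand the product: p(x)·q(x) = 9*x^3 - 12*x^2 + 7*x - 2.
∫_{-1}^{1} of each monomial x^k gives [2/(k+1) if k even, 0 if k odd]. Integrating term-by-term (or equivalently evaluating the antiderivative F(x) = 9*x^4/4 - 4*x^3 + 7*x^2/2 - 2*x at the endpoints):
  F(1) − F(−1) = -1/4 − (47/4) = -12.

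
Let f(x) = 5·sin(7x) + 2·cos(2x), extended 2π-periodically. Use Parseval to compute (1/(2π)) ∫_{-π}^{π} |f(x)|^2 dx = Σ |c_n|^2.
Σ |c_n|^2 = 29/2

Expand |f|^2 and use orthogonality of {sin(nx), cos(mx)} on [-π, π]:
  ∫_{-π}^{π} sin(nx)^2 dx = π, ∫ cos(mx)^2 dx = π, and cross terms integrate to 0.
So ∫_{-π}^{π} f(x)^2 dx = 5^2 · π + 2^2 · π = (25 + 4)π.
Divide by 2π: (25 + 4)/2 = 29/2.
By Parseval, this equals Σ |c_n|^2.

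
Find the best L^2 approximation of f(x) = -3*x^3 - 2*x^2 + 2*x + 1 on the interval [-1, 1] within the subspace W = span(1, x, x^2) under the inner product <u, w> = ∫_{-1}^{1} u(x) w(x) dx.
g(x) = -2*x^2 + x/5 + 1

The best approximation g ∈ W is the orthogonal projection of f onto W. Writing g = a_0 + a_1 x + a_2 x^2, the coefficients solve the normal equations G · a = b where
  G_{ij} = <φ_i, φ_j> and b_i = <f, φ_i>, with φ_0 = 1, φ_1 = x, φ_2 = x^2.
G =
  [2, 0, 2/3]
  [0, 2/3, 0]
  [2/3, 0, 2/5],
b = (2/3, 2/15, -2/15).
Solving gives a_0 = 1, a_1 = 1/5, a_2 = -2, so
  g(x) = -2*x^2 + x/5 + 1.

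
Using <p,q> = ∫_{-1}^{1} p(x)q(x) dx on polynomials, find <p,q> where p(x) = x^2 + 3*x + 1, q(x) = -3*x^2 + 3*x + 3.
<p,q> = 54/5

Expand the product: p(x)·q(x) = -3*x^4 - 6*x^3 + 9*x^2 + 12*x + 3.
∫_{-1}^{1} of each monomial x^k gives [2/(k+1) if k even, 0 if k odd]. Integrating term-by-term (or equivalently evaluating the antiderivative F(x) = -3*x^5/5 - 3*x^4/2 + 3*x^3 + 6*x^2 + 3*x at the endpoints):
  F(1) − F(−1) = 99/10 − (-9/10) = 54/5.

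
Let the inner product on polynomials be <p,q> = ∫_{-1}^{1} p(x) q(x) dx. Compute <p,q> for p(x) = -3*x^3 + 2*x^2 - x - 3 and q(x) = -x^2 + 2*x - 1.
<p,q> = 32/15

Expand the product: p(x)·q(x) = 3*x^5 - 8*x^4 + 8*x^3 - x^2 - 5*x + 3.
∫_{-1}^{1} of each monomial x^k gives [2/(k+1) if k even, 0 if k odd]. Integrating term-by-term (or equivalently evaluating the antiderivative F(x) = x^6/2 - 8*x^5/5 + 2*x^4 - x^3/3 - 5*x^2/2 + 3*x at the endpoints):
  F(1) − F(−1) = 16/15 − (-16/15) = 32/15.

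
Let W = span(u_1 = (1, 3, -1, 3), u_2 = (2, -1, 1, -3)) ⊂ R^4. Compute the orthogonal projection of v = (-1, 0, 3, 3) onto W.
proj_W(v) = (-223/179, 66/179, -92/179, 276/179)

Set up U = [u_1 | ... | u_2] ∈ R^(4×2). The projector onto W = col(U) is P = U (U^T U)^(-1) U^T.
Compute U^T U =
  [20, -11]
  [-11, 15],
and U^T v = (5, -8).
Solve U^T U · c = U^T v for the coefficients: c = (-13/179, -105/179). The projection is proj_W(v) = U c.
Check: (v - proj_W(v)) · u_1 = 0  (should be 0).
Check: (v - proj_W(v)) · u_2 = 0  (should be 0).
Result: proj_W(v) = (-223/179, 66/179, -92/179, 276/179).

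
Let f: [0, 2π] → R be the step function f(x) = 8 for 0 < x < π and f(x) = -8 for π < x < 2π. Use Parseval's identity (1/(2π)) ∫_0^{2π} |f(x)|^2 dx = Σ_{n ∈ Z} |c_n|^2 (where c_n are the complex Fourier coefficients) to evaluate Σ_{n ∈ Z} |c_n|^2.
Σ |c_n|^2 = 64

Parseval equates the L^2 energy of f (normalised by 1/(2π)) with the ℓ^2 sum of its Fourier coefficients: (1/(2π)) ∫_0^{2π} |f|^2 = Σ |c_n|^2.
Compute the left side: (1/(2π)) [∫_0^π 8^2 dx + ∫_π^{2π} (-8)^2 dx] = (1/(2π)) · (64π + 64π) = (64 + 64)/2 = 64.
So Σ_{n ∈ Z} |c_n|^2 = 64.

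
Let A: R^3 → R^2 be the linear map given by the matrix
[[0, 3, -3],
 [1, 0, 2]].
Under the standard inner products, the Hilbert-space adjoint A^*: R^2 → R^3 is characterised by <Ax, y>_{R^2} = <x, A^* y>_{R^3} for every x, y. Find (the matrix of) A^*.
A^* = A^T =
[[0, 1],
 [3, 0],
 [-3, 2]]

For real matrices with standard dot products, the defining identity <Ax, y> = <x, A^* y> gives (Ax)^T y = x^T (A^*) y, i.e. x^T A^T y = x^T (A^*) y. Since this holds for all x, y, we must have A^* = A^T. Therefore
A^* =
[[0, 1],
 [3, 0],
 [-3, 2]].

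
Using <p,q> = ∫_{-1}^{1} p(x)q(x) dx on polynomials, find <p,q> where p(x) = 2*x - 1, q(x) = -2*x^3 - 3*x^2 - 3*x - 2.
<p,q> = 2/5

Expand the product: p(x)·q(x) = -4*x^4 - 4*x^3 - 3*x^2 - x + 2.
∫_{-1}^{1} of each monomial x^k gives [2/(k+1) if k even, 0 if k odd]. Integrating term-by-term (or equivalently evaluating the antiderivative F(x) = -4*x^5/5 - x^4 - x^3 - x^2/2 + 2*x at the endpoints):
  F(1) − F(−1) = -13/10 − (-17/10) = 2/5.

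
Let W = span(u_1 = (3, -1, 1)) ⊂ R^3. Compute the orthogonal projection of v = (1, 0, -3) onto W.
proj_W(v) = (0, 0, 0)

Set up U = [u_1 | ... | u_1] ∈ R^(3×1). The projector onto W = col(U) is P = U (U^T U)^(-1) U^T.
Compute U^T U =
  [11],
and U^T v = (0).
Solve U^T U · c = U^T v for the coefficients: c = (0). The projection is proj_W(v) = U c.
Check: (v - proj_W(v)) · u_1 = 0  (should be 0).
Result: proj_W(v) = (0, 0, 0).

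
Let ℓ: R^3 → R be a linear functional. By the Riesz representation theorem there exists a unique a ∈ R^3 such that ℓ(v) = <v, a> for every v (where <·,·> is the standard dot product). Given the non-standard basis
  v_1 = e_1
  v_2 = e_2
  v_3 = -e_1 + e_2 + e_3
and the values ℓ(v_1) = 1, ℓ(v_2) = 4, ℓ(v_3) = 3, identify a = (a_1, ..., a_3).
a = (1, 4, 0)

Write a = (a_1, ..., a_3) in the standard basis. For each basis vector v_i, ℓ(v_i) = <v_i, a> is a linear equation in the a_j's. Collect the n equations into a matrix system V a = ℓ, where row i of V is v_i (expressed in the standard basis). Since V is invertible (lower-triangular with 1s on the diagonal, up to permutation), solve by back-substitution:
  V =
[[1, 0, 0],
 [0, 1, 0],
 [-1, 1, 1]]
  V a = (1, 4, 3)
Solving gives a = (1, 4, 0).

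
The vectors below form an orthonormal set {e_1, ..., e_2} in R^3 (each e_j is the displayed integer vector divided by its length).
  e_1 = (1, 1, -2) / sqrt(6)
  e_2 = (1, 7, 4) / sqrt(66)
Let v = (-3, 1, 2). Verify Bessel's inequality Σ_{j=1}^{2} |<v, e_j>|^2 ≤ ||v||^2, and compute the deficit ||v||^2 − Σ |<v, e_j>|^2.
Σ |<v, e_j>|^2 = 90/11; ||v||^2 = 14; deficit = 64/11

Write each e_j = u_j / sqrt(<u_j, u_j>) where u_j is the displayed integer vector. Then <v, e_j> = <v, u_j> / sqrt(<u_j, u_j>), so |<v, e_j>|^2 = <v, u_j>^2 / <u_j, u_j>.
Coefficients: <v, e_1> = -6/sqrt(6), <v, e_2> = 12/sqrt(66).
Square and sum: Σ |<v, e_j>|^2 = 90/11.
Compute ||v||^2 = v·v = 14.
Deficit = 14 − 90/11 = 64/11 ≥ 0, confirming Bessel's inequality. (The deficit equals ||v − Σ <v,e_j> e_j||^2, the squared distance from v to span{e_j}.)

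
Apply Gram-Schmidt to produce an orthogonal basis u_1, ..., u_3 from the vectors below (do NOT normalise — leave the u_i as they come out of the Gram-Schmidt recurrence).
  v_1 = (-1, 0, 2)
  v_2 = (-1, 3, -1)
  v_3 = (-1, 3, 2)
Orthogonal basis:
  u_1 = (-1, 0, 2)
  u_2 = (-6/5, 3, -3/5)
  u_3 = (1, 1/2, 1/2)

Apply the Gram-Schmidt recurrence
  u_1 = v_1
  u_i = v_i − Σ_{j<i} ((v_i · u_j) / (u_j · u_j)) · u_j.

Step by step this gives:
  u_1 = (-1, 0, 2)
  u_2 = (-6/5, 3, -3/5)
  u_3 = (1, 1/2, 1/2)

Orthogonality check:
  u_2 · u_1 = 0 (should be 0)
  u_3 · u_1 = 0 (should be 0)
  u_3 · u_2 = 0 (should be 0)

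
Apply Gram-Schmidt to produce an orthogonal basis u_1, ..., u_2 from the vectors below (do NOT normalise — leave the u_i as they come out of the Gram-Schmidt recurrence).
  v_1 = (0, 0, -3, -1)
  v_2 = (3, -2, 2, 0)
Orthogonal basis:
  u_1 = (0, 0, -3, -1)
  u_2 = (3, -2, 1/5, -3/5)

Apply the Gram-Schmidt recurrence
  u_1 = v_1
  u_i = v_i − Σ_{j<i} ((v_i · u_j) / (u_j · u_j)) · u_j.

Step by step this gives:
  u_1 = (0, 0, -3, -1)
  u_2 = (3, -2, 1/5, -3/5)

Orthogonality check:
  u_2 · u_1 = 0 (should be 0)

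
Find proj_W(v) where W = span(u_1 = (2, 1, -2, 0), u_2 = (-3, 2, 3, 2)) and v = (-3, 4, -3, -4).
proj_W(v) = (44/67, 92/67, -44/67, 40/67)

Set up U = [u_1 | ... | u_2] ∈ R^(4×2). The projector onto W = col(U) is P = U (U^T U)^(-1) U^T.
Compute U^T U =
  [9, -10]
  [-10, 26],
and U^T v = (4, 0).
Solve U^T U · c = U^T v for the coefficients: c = (52/67, 20/67). The projection is proj_W(v) = U c.
Check: (v - proj_W(v)) · u_1 = 0  (should be 0).
Check: (v - proj_W(v)) · u_2 = 0  (should be 0).
Result: proj_W(v) = (44/67, 92/67, -44/67, 40/67).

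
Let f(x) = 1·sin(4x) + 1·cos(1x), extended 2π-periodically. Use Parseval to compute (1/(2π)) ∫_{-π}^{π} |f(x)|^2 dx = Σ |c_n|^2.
Σ |c_n|^2 = 1

Expand |f|^2 and use orthogonality of {sin(nx), cos(mx)} on [-π, π]:
  ∫_{-π}^{π} sin(nx)^2 dx = π, ∫ cos(mx)^2 dx = π, and cross terms integrate to 0.
So ∫_{-π}^{π} f(x)^2 dx = 1^2 · π + 1^2 · π = (1 + 1)π.
Divide by 2π: (1 + 1)/2 = 1.
By Parseval, this equals Σ |c_n|^2.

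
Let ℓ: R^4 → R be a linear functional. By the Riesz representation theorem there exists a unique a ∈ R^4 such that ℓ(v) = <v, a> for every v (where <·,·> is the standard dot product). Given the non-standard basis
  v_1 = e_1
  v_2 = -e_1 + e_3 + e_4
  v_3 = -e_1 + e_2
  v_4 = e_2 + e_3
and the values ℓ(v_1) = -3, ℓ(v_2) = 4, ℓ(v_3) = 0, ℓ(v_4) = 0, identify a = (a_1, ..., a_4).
a = (-3, -3, 3, -2)

Write a = (a_1, ..., a_4) in the standard basis. For each basis vector v_i, ℓ(v_i) = <v_i, a> is a linear equation in the a_j's. Collect the n equations into a matrix system V a = ℓ, where row i of V is v_i (expressed in the standard basis). Since V is invertible (lower-triangular with 1s on the diagonal, up to permutation), solve by back-substitution:
  V =
[[1, 0, 0, 0],
 [-1, 0, 1, 1],
 [-1, 1, 0, 0],
 [0, 1, 1, 0]]
  V a = (-3, 4, 0, 0)
Solving gives a = (-3, -3, 3, -2).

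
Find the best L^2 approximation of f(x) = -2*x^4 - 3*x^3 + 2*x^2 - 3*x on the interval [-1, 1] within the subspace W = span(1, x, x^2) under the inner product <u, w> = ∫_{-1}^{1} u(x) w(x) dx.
g(x) = 2*x^2/7 - 24*x/5 + 6/35

The best approximation g ∈ W is the orthogonal projection of f onto W. Writing g = a_0 + a_1 x + a_2 x^2, the coefficients solve the normal equations G · a = b where
  G_{ij} = <φ_i, φ_j> and b_i = <f, φ_i>, with φ_0 = 1, φ_1 = x, φ_2 = x^2.
G =
  [2, 0, 2/3]
  [0, 2/3, 0]
  [2/3, 0, 2/5],
b = (8/15, -16/5, 8/35).
Solving gives a_0 = 6/35, a_1 = -24/5, a_2 = 2/7, so
  g(x) = 2*x^2/7 - 24*x/5 + 6/35.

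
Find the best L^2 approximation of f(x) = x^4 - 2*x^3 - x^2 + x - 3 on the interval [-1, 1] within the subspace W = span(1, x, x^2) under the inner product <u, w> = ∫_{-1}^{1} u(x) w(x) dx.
g(x) = -x^2/7 - x/5 - 108/35

The best approximation g ∈ W is the orthogonal projection of f onto W. Writing g = a_0 + a_1 x + a_2 x^2, the coefficients solve the normal equations G · a = b where
  G_{ij} = <φ_i, φ_j> and b_i = <f, φ_i>, with φ_0 = 1, φ_1 = x, φ_2 = x^2.
G =
  [2, 0, 2/3]
  [0, 2/3, 0]
  [2/3, 0, 2/5],
b = (-94/15, -2/15, -74/35).
Solving gives a_0 = -108/35, a_1 = -1/5, a_2 = -1/7, so
  g(x) = -x^2/7 - x/5 - 108/35.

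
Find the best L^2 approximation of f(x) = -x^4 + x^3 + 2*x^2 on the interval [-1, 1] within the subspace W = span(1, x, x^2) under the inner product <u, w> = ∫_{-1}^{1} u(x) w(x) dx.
g(x) = 8*x^2/7 + 3*x/5 + 3/35

The best approximation g ∈ W is the orthogonal projection of f onto W. Writing g = a_0 + a_1 x + a_2 x^2, the coefficients solve the normal equations G · a = b where
  G_{ij} = <φ_i, φ_j> and b_i = <f, φ_i>, with φ_0 = 1, φ_1 = x, φ_2 = x^2.
G =
  [2, 0, 2/3]
  [0, 2/3, 0]
  [2/3, 0, 2/5],
b = (14/15, 2/5, 18/35).
Solving gives a_0 = 3/35, a_1 = 3/5, a_2 = 8/7, so
  g(x) = 8*x^2/7 + 3*x/5 + 3/35.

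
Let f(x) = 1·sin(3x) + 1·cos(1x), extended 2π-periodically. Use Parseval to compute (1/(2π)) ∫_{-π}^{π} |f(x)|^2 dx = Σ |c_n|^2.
Σ |c_n|^2 = 1

Expand |f|^2 and use orthogonality of {sin(nx), cos(mx)} on [-π, π]:
  ∫_{-π}^{π} sin(nx)^2 dx = π, ∫ cos(mx)^2 dx = π, and cross terms integrate to 0.
So ∫_{-π}^{π} f(x)^2 dx = 1^2 · π + 1^2 · π = (1 + 1)π.
Divide by 2π: (1 + 1)/2 = 1.
By Parseval, this equals Σ |c_n|^2.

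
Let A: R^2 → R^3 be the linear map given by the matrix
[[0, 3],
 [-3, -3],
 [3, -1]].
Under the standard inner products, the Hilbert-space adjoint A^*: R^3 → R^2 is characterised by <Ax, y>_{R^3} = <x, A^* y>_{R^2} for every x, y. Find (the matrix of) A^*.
A^* = A^T =
[[0, -3, 3],
 [3, -3, -1]]

For real matrices with standard dot products, the defining identity <Ax, y> = <x, A^* y> gives (Ax)^T y = x^T (A^*) y, i.e. x^T A^T y = x^T (A^*) y. Since this holds for all x, y, we must have A^* = A^T. Therefore
A^* =
[[0, -3, 3],
 [3, -3, -1]].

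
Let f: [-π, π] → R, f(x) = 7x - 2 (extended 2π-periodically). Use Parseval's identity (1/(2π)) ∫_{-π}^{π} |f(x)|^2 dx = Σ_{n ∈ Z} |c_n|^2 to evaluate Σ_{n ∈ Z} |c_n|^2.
Σ |c_n|^2 = 49π^2/3 + 4

Expand and integrate term by term over [-π, π]:
  ∫ (7x)^2 dx = 49·(2π^3/3); ∫ 2·7·(-2)·x dx = 0 (odd integrand); ∫ (-2)^2 dx = 4·2π.
So (1/(2π)) ∫_{-π}^{π} (7x - 2)^2 dx = 49π^2/3 + 4 = 49π^2/3 + 4.
Parseval ⇒ Σ |c_n|^2 = 49π^2/3 + 4.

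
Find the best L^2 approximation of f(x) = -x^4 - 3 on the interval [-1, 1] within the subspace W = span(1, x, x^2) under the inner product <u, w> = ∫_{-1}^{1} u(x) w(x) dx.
g(x) = -6*x^2/7 - 102/35

The best approximation g ∈ W is the orthogonal projection of f onto W. Writing g = a_0 + a_1 x + a_2 x^2, the coefficients solve the normal equations G · a = b where
  G_{ij} = <φ_i, φ_j> and b_i = <f, φ_i>, with φ_0 = 1, φ_1 = x, φ_2 = x^2.
G =
  [2, 0, 2/3]
  [0, 2/3, 0]
  [2/3, 0, 2/5],
b = (-32/5, 0, -16/7).
Solving gives a_0 = -102/35, a_1 = 0, a_2 = -6/7, so
  g(x) = -6*x^2/7 - 102/35.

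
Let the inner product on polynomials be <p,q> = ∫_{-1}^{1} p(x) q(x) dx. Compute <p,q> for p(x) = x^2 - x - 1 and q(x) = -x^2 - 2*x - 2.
<p,q> = 64/15

Expand the product: p(x)·q(x) = -x^4 - x^3 + x^2 + 4*x + 2.
∫_{-1}^{1} of each monomial x^k gives [2/(k+1) if k even, 0 if k odd]. Integrating term-by-term (or equivalently evaluating the antiderivative F(x) = -x^5/5 - x^4/4 + x^3/3 + 2*x^2 + 2*x at the endpoints):
  F(1) − F(−1) = 233/60 − (-23/60) = 64/15.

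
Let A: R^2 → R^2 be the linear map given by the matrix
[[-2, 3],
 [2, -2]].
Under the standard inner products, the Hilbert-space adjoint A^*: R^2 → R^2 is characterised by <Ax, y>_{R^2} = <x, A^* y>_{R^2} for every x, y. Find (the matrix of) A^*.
A^* = A^T =
[[-2, 2],
 [3, -2]]

For real matrices with standard dot products, the defining identity <Ax, y> = <x, A^* y> gives (Ax)^T y = x^T (A^*) y, i.e. x^T A^T y = x^T (A^*) y. Since this holds for all x, y, we must have A^* = A^T. Therefore
A^* =
[[-2, 2],
 [3, -2]].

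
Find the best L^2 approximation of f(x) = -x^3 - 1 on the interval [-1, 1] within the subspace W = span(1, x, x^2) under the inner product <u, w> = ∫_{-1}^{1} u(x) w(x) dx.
g(x) = -3*x/5 - 1

The best approximation g ∈ W is the orthogonal projection of f onto W. Writing g = a_0 + a_1 x + a_2 x^2, the coefficients solve the normal equations G · a = b where
  G_{ij} = <φ_i, φ_j> and b_i = <f, φ_i>, with φ_0 = 1, φ_1 = x, φ_2 = x^2.
G =
  [2, 0, 2/3]
  [0, 2/3, 0]
  [2/3, 0, 2/5],
b = (-2, -2/5, -2/3).
Solving gives a_0 = -1, a_1 = -3/5, a_2 = 0, so
  g(x) = -3*x/5 - 1.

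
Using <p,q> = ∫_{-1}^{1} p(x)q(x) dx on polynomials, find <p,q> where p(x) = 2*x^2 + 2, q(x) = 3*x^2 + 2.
<p,q> = 256/15

Expand the product: p(x)·q(x) = 6*x^4 + 10*x^2 + 4.
∫_{-1}^{1} of each monomial x^k gives [2/(k+1) if k even, 0 if k odd]. Integrating term-by-term (or equivalently evaluating the antiderivative F(x) = 6*x^5/5 + 10*x^3/3 + 4*x at the endpoints):
  F(1) − F(−1) = 128/15 − (-128/15) = 256/15.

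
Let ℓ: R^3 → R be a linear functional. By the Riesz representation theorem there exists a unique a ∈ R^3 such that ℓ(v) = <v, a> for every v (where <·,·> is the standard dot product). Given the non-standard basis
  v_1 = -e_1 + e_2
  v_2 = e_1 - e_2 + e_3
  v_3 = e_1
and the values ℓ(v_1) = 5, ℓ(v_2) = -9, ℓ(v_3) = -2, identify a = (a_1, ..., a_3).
a = (-2, 3, -4)

Write a = (a_1, ..., a_3) in the standard basis. For each basis vector v_i, ℓ(v_i) = <v_i, a> is a linear equation in the a_j's. Collect the n equations into a matrix system V a = ℓ, where row i of V is v_i (expressed in the standard basis). Since V is invertible (lower-triangular with 1s on the diagonal, up to permutation), solve by back-substitution:
  V =
[[-1, 1, 0],
 [1, -1, 1],
 [1, 0, 0]]
  V a = (5, -9, -2)
Solving gives a = (-2, 3, -4).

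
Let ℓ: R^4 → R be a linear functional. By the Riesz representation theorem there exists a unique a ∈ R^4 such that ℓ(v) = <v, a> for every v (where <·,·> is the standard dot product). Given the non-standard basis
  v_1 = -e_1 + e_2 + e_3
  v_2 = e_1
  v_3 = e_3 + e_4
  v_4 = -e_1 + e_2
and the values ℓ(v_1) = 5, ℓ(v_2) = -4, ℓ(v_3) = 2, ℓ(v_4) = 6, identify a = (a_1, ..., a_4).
a = (-4, 2, -1, 3)

Write a = (a_1, ..., a_4) in the standard basis. For each basis vector v_i, ℓ(v_i) = <v_i, a> is a linear equation in the a_j's. Collect the n equations into a matrix system V a = ℓ, where row i of V is v_i (expressed in the standard basis). Since V is invertible (lower-triangular with 1s on the diagonal, up to permutation), solve by back-substitution:
  V =
[[-1, 1, 1, 0],
 [1, 0, 0, 0],
 [0, 0, 1, 1],
 [-1, 1, 0, 0]]
  V a = (5, -4, 2, 6)
Solving gives a = (-4, 2, -1, 3).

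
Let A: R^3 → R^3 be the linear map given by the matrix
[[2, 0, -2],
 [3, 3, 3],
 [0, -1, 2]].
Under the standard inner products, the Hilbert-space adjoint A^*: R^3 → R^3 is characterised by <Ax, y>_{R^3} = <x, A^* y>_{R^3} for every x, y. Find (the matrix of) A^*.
A^* = A^T =
[[2, 3, 0],
 [0, 3, -1],
 [-2, 3, 2]]

For real matrices with standard dot products, the defining identity <Ax, y> = <x, A^* y> gives (Ax)^T y = x^T (A^*) y, i.e. x^T A^T y = x^T (A^*) y. Since this holds for all x, y, we must have A^* = A^T. Therefore
A^* =
[[2, 3, 0],
 [0, 3, -1],
 [-2, 3, 2]].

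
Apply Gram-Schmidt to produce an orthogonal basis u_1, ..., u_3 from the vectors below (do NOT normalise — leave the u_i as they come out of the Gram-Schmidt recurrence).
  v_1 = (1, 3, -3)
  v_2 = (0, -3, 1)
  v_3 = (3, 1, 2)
Orthogonal basis:
  u_1 = (1, 3, -3)
  u_2 = (12/19, -21/19, -17/19)
  u_3 = (75/23, 25/46, 75/46)

Apply the Gram-Schmidt recurrence
  u_1 = v_1
  u_i = v_i − Σ_{j<i} ((v_i · u_j) / (u_j · u_j)) · u_j.

Step by step this gives:
  u_1 = (1, 3, -3)
  u_2 = (12/19, -21/19, -17/19)
  u_3 = (75/23, 25/46, 75/46)

Orthogonality check:
  u_2 · u_1 = 0 (should be 0)
  u_3 · u_1 = 0 (should be 0)
  u_3 · u_2 = 0 (should be 0)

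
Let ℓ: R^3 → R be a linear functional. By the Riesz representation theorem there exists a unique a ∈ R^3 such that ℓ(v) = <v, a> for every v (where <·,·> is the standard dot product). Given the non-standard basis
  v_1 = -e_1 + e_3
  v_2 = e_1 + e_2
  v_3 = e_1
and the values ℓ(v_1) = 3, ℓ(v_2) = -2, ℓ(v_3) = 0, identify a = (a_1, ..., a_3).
a = (0, -2, 3)

Write a = (a_1, ..., a_3) in the standard basis. For each basis vector v_i, ℓ(v_i) = <v_i, a> is a linear equation in the a_j's. Collect the n equations into a matrix system V a = ℓ, where row i of V is v_i (expressed in the standard basis). Since V is invertible (lower-triangular with 1s on the diagonal, up to permutation), solve by back-substitution:
  V =
[[-1, 0, 1],
 [1, 1, 0],
 [1, 0, 0]]
  V a = (3, -2, 0)
Solving gives a = (0, -2, 3).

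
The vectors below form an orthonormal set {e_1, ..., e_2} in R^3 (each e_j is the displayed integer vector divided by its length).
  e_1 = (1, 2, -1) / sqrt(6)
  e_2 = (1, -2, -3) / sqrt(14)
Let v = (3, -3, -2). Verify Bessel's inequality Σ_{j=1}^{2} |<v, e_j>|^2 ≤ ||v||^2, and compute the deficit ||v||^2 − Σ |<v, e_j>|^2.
Σ |<v, e_j>|^2 = 341/21; ||v||^2 = 22; deficit = 121/21

Write each e_j = u_j / sqrt(<u_j, u_j>) where u_j is the displayed integer vector. Then <v, e_j> = <v, u_j> / sqrt(<u_j, u_j>), so |<v, e_j>|^2 = <v, u_j>^2 / <u_j, u_j>.
Coefficients: <v, e_1> = -1/sqrt(6), <v, e_2> = 15/sqrt(14).
Square and sum: Σ |<v, e_j>|^2 = 341/21.
Compute ||v||^2 = v·v = 22.
Deficit = 22 − 341/21 = 121/21 ≥ 0, confirming Bessel's inequality. (The deficit equals ||v − Σ <v,e_j> e_j||^2, the squared distance from v to span{e_j}.)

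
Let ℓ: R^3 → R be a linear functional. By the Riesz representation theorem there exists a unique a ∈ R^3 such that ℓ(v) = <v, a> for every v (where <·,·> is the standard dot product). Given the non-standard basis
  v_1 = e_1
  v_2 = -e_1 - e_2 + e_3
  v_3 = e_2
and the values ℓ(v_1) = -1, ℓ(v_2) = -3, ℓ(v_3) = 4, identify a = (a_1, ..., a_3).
a = (-1, 4, 0)

Write a = (a_1, ..., a_3) in the standard basis. For each basis vector v_i, ℓ(v_i) = <v_i, a> is a linear equation in the a_j's. Collect the n equations into a matrix system V a = ℓ, where row i of V is v_i (expressed in the standard basis). Since V is invertible (lower-triangular with 1s on the diagonal, up to permutation), solve by back-substitution:
  V =
[[1, 0, 0],
 [-1, -1, 1],
 [0, 1, 0]]
  V a = (-1, -3, 4)
Solving gives a = (-1, 4, 0).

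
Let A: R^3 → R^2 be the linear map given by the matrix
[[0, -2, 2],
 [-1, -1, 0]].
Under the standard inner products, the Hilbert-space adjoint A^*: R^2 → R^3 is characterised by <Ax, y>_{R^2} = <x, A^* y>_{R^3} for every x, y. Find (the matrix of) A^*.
A^* = A^T =
[[0, -1],
 [-2, -1],
 [2, 0]]

For real matrices with standard dot products, the defining identity <Ax, y> = <x, A^* y> gives (Ax)^T y = x^T (A^*) y, i.e. x^T A^T y = x^T (A^*) y. Since this holds for all x, y, we must have A^* = A^T. Therefore
A^* =
[[0, -1],
 [-2, -1],
 [2, 0]].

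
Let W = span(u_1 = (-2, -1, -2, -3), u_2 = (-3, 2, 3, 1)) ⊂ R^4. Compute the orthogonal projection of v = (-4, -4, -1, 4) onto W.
proj_W(v) = (-442/389, 129/389, 158/389, -113/389)

Set up U = [u_1 | ... | u_2] ∈ R^(4×2). The projector onto W = col(U) is P = U (U^T U)^(-1) U^T.
Compute U^T U =
  [18, -5]
  [-5, 23],
and U^T v = (2, 5).
Solve U^T U · c = U^T v for the coefficients: c = (71/389, 100/389). The projection is proj_W(v) = U c.
Check: (v - proj_W(v)) · u_1 = 0  (should be 0).
Check: (v - proj_W(v)) · u_2 = 0  (should be 0).
Result: proj_W(v) = (-442/389, 129/389, 158/389, -113/389).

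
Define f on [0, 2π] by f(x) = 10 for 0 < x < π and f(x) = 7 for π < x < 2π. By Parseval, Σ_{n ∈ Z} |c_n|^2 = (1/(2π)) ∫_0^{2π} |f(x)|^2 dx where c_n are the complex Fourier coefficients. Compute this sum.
Σ |c_n|^2 = 149/2

Parseval equates the L^2 energy of f (normalised by 1/(2π)) with the ℓ^2 sum of its Fourier coefficients: (1/(2π)) ∫_0^{2π} |f|^2 = Σ |c_n|^2.
Compute the left side: (1/(2π)) [∫_0^π 10^2 dx + ∫_π^{2π} 7^2 dx] = (1/(2π)) · (100π + 49π) = (100 + 49)/2 = 149/2.
So Σ_{n ∈ Z} |c_n|^2 = 149/2.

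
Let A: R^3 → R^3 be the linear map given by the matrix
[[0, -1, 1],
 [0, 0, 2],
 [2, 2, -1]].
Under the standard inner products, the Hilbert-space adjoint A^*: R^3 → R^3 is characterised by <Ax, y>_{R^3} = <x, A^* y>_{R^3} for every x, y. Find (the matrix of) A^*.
A^* = A^T =
[[0, 0, 2],
 [-1, 0, 2],
 [1, 2, -1]]

For real matrices with standard dot products, the defining identity <Ax, y> = <x, A^* y> gives (Ax)^T y = x^T (A^*) y, i.e. x^T A^T y = x^T (A^*) y. Since this holds for all x, y, we must have A^* = A^T. Therefore
A^* =
[[0, 0, 2],
 [-1, 0, 2],
 [1, 2, -1]].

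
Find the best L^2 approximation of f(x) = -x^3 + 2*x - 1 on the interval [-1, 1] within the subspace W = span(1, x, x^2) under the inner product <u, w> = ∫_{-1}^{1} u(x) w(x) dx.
g(x) = 7*x/5 - 1

The best approximation g ∈ W is the orthogonal projection of f onto W. Writing g = a_0 + a_1 x + a_2 x^2, the coefficients solve the normal equations G · a = b where
  G_{ij} = <φ_i, φ_j> and b_i = <f, φ_i>, with φ_0 = 1, φ_1 = x, φ_2 = x^2.
G =
  [2, 0, 2/3]
  [0, 2/3, 0]
  [2/3, 0, 2/5],
b = (-2, 14/15, -2/3).
Solving gives a_0 = -1, a_1 = 7/5, a_2 = 0, so
  g(x) = 7*x/5 - 1.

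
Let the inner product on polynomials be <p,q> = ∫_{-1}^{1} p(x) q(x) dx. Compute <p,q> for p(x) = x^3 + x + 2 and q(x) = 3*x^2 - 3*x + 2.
<p,q> = 44/5

Expand the product: p(x)·q(x) = 3*x^5 - 3*x^4 + 5*x^3 + 3*x^2 - 4*x + 4.
∫_{-1}^{1} of each monomial x^k gives [2/(k+1) if k even, 0 if k odd]. Integrating term-by-term (or equivalently evaluating the antiderivative F(x) = x^6/2 - 3*x^5/5 + 5*x^4/4 + x^3 - 2*x^2 + 4*x at the endpoints):
  F(1) − F(−1) = 83/20 − (-93/20) = 44/5.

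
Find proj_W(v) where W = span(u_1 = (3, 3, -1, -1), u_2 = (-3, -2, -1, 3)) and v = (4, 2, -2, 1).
proj_W(v) = (49/19, 544/171, -353/171, 59/171)

Set up U = [u_1 | ... | u_2] ∈ R^(4×2). The projector onto W = col(U) is P = U (U^T U)^(-1) U^T.
Compute U^T U =
  [20, -17]
  [-17, 23],
and U^T v = (19, -11).
Solve U^T U · c = U^T v for the coefficients: c = (250/171, 103/171). The projection is proj_W(v) = U c.
Check: (v - proj_W(v)) · u_1 = 0  (should be 0).
Check: (v - proj_W(v)) · u_2 = 0  (should be 0).
Result: proj_W(v) = (49/19, 544/171, -353/171, 59/171).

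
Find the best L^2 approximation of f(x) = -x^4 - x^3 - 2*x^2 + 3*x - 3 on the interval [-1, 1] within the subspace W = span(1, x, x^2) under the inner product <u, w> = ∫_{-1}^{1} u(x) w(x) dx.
g(x) = -20*x^2/7 + 12*x/5 - 102/35

The best approximation g ∈ W is the orthogonal projection of f onto W. Writing g = a_0 + a_1 x + a_2 x^2, the coefficients solve the normal equations G · a = b where
  G_{ij} = <φ_i, φ_j> and b_i = <f, φ_i>, with φ_0 = 1, φ_1 = x, φ_2 = x^2.
G =
  [2, 0, 2/3]
  [0, 2/3, 0]
  [2/3, 0, 2/5],
b = (-116/15, 8/5, -108/35).
Solving gives a_0 = -102/35, a_1 = 12/5, a_2 = -20/7, so
  g(x) = -20*x^2/7 + 12*x/5 - 102/35.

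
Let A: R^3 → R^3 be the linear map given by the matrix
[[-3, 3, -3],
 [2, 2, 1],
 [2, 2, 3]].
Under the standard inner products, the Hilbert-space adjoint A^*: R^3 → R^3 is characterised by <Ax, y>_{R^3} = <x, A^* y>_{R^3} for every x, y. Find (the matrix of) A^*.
A^* = A^T =
[[-3, 2, 2],
 [3, 2, 2],
 [-3, 1, 3]]

For real matrices with standard dot products, the defining identity <Ax, y> = <x, A^* y> gives (Ax)^T y = x^T (A^*) y, i.e. x^T A^T y = x^T (A^*) y. Since this holds for all x, y, we must have A^* = A^T. Therefore
A^* =
[[-3, 2, 2],
 [3, 2, 2],
 [-3, 1, 3]].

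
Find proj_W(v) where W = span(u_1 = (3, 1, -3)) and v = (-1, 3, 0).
proj_W(v) = (0, 0, 0)

Set up U = [u_1 | ... | u_1] ∈ R^(3×1). The projector onto W = col(U) is P = U (U^T U)^(-1) U^T.
Compute U^T U =
  [19],
and U^T v = (0).
Solve U^T U · c = U^T v for the coefficients: c = (0). The projection is proj_W(v) = U c.
Check: (v - proj_W(v)) · u_1 = 0  (should be 0).
Result: proj_W(v) = (0, 0, 0).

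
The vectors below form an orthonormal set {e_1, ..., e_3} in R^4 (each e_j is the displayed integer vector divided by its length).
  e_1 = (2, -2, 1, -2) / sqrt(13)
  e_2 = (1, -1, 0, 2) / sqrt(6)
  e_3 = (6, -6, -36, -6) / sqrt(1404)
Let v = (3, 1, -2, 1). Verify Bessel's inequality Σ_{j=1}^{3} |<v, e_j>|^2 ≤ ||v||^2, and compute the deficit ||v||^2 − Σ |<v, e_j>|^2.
Σ |<v, e_j>|^2 = 7; ||v||^2 = 15; deficit = 8

Write each e_j = u_j / sqrt(<u_j, u_j>) where u_j is the displayed integer vector. Then <v, e_j> = <v, u_j> / sqrt(<u_j, u_j>), so |<v, e_j>|^2 = <v, u_j>^2 / <u_j, u_j>.
Coefficients: <v, e_1> = 0/sqrt(13), <v, e_2> = 4/sqrt(6), <v, e_3> = 78/sqrt(1404).
Square and sum: Σ |<v, e_j>|^2 = 7.
Compute ||v||^2 = v·v = 15.
Deficit = 15 − 7 = 8 ≥ 0, confirming Bessel's inequality. (The deficit equals ||v − Σ <v,e_j> e_j||^2, the squared distance from v to span{e_j}.)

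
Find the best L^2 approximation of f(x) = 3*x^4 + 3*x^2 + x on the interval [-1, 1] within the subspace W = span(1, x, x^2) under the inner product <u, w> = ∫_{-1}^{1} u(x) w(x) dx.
g(x) = 39*x^2/7 + x - 9/35

The best approximation g ∈ W is the orthogonal projection of f onto W. Writing g = a_0 + a_1 x + a_2 x^2, the coefficients solve the normal equations G · a = b where
  G_{ij} = <φ_i, φ_j> and b_i = <f, φ_i>, with φ_0 = 1, φ_1 = x, φ_2 = x^2.
G =
  [2, 0, 2/3]
  [0, 2/3, 0]
  [2/3, 0, 2/5],
b = (16/5, 2/3, 72/35).
Solving gives a_0 = -9/35, a_1 = 1, a_2 = 39/7, so
  g(x) = 39*x^2/7 + x - 9/35.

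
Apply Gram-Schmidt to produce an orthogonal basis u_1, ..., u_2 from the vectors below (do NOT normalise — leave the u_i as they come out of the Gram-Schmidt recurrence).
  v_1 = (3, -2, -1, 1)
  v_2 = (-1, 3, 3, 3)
Orthogonal basis:
  u_1 = (3, -2, -1, 1)
  u_2 = (4/5, 9/5, 12/5, 18/5)

Apply the Gram-Schmidt recurrence
  u_1 = v_1
  u_i = v_i − Σ_{j<i} ((v_i · u_j) / (u_j · u_j)) · u_j.

Step by step this gives:
  u_1 = (3, -2, -1, 1)
  u_2 = (4/5, 9/5, 12/5, 18/5)

Orthogonality check:
  u_2 · u_1 = 0 (should be 0)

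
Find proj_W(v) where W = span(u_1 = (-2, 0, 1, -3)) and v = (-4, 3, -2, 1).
proj_W(v) = (-3/7, 0, 3/14, -9/14)

Set up U = [u_1 | ... | u_1] ∈ R^(4×1). The projector onto W = col(U) is P = U (U^T U)^(-1) U^T.
Compute U^T U =
  [14],
and U^T v = (3).
Solve U^T U · c = U^T v for the coefficients: c = (3/14). The projection is proj_W(v) = U c.
Check: (v - proj_W(v)) · u_1 = 0  (should be 0).
Result: proj_W(v) = (-3/7, 0, 3/14, -9/14).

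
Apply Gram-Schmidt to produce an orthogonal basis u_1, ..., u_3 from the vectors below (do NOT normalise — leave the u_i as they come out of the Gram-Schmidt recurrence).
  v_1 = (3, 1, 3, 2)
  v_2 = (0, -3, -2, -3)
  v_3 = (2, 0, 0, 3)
Orthogonal basis:
  u_1 = (3, 1, 3, 2)
  u_2 = (45/23, -54/23, -1/23, -39/23)
  u_3 = (175/281, -210/281, -441/281, 504/281)

Apply the Gram-Schmidt recurrence
  u_1 = v_1
  u_i = v_i − Σ_{j<i} ((v_i · u_j) / (u_j · u_j)) · u_j.

Step by step this gives:
  u_1 = (3, 1, 3, 2)
  u_2 = (45/23, -54/23, -1/23, -39/23)
  u_3 = (175/281, -210/281, -441/281, 504/281)

Orthogonality check:
  u_2 · u_1 = 0 (should be 0)
  u_3 · u_1 = 0 (should be 0)
  u_3 · u_2 = 0 (should be 0)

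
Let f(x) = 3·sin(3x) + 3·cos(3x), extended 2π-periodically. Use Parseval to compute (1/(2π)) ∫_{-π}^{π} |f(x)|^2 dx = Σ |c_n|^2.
Σ |c_n|^2 = 9

Expand |f|^2 and use orthogonality of {sin(nx), cos(mx)} on [-π, π]:
  ∫_{-π}^{π} sin(nx)^2 dx = π, ∫ cos(mx)^2 dx = π, and cross terms integrate to 0.
So ∫_{-π}^{π} f(x)^2 dx = 3^2 · π + 3^2 · π = (9 + 9)π.
Divide by 2π: (9 + 9)/2 = 9.
By Parseval, this equals Σ |c_n|^2.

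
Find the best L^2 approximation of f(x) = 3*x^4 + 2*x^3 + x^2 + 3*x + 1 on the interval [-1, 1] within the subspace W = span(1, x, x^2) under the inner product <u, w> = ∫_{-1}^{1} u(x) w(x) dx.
g(x) = 25*x^2/7 + 21*x/5 + 26/35

The best approximation g ∈ W is the orthogonal projection of f onto W. Writing g = a_0 + a_1 x + a_2 x^2, the coefficients solve the normal equations G · a = b where
  G_{ij} = <φ_i, φ_j> and b_i = <f, φ_i>, with φ_0 = 1, φ_1 = x, φ_2 = x^2.
G =
  [2, 0, 2/3]
  [0, 2/3, 0]
  [2/3, 0, 2/5],
b = (58/15, 14/5, 202/105).
Solving gives a_0 = 26/35, a_1 = 21/5, a_2 = 25/7, so
  g(x) = 25*x^2/7 + 21*x/5 + 26/35.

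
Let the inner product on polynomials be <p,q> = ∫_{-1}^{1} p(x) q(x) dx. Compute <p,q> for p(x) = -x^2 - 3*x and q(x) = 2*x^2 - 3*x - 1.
<p,q> = 88/15

Expand the product: p(x)·q(x) = -2*x^4 - 3*x^3 + 10*x^2 + 3*x.
∫_{-1}^{1} of each monomial x^k gives [2/(k+1) if k even, 0 if k odd]. Integrating term-by-term (or equivalently evaluating the antiderivative F(x) = -2*x^5/5 - 3*x^4/4 + 10*x^3/3 + 3*x^2/2 at the endpoints):
  F(1) − F(−1) = 221/60 − (-131/60) = 88/15.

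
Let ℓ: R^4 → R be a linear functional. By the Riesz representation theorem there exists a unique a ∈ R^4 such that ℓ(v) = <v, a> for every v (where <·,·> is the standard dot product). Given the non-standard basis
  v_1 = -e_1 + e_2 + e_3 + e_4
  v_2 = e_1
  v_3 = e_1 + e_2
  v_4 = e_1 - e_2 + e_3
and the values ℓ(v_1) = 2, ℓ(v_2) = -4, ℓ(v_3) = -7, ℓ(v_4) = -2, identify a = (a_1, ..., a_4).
a = (-4, -3, -1, 2)

Write a = (a_1, ..., a_4) in the standard basis. For each basis vector v_i, ℓ(v_i) = <v_i, a> is a linear equation in the a_j's. Collect the n equations into a matrix system V a = ℓ, where row i of V is v_i (expressed in the standard basis). Since V is invertible (lower-triangular with 1s on the diagonal, up to permutation), solve by back-substitution:
  V =
[[-1, 1, 1, 1],
 [1, 0, 0, 0],
 [1, 1, 0, 0],
 [1, -1, 1, 0]]
  V a = (2, -4, -7, -2)
Solving gives a = (-4, -3, -1, 2).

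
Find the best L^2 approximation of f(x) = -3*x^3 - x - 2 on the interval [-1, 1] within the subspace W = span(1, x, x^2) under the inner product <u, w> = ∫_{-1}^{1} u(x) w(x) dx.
g(x) = -14*x/5 - 2

The best approximation g ∈ W is the orthogonal projection of f onto W. Writing g = a_0 + a_1 x + a_2 x^2, the coefficients solve the normal equations G · a = b where
  G_{ij} = <φ_i, φ_j> and b_i = <f, φ_i>, with φ_0 = 1, φ_1 = x, φ_2 = x^2.
G =
  [2, 0, 2/3]
  [0, 2/3, 0]
  [2/3, 0, 2/5],
b = (-4, -28/15, -4/3).
Solving gives a_0 = -2, a_1 = -14/5, a_2 = 0, so
  g(x) = -14*x/5 - 2.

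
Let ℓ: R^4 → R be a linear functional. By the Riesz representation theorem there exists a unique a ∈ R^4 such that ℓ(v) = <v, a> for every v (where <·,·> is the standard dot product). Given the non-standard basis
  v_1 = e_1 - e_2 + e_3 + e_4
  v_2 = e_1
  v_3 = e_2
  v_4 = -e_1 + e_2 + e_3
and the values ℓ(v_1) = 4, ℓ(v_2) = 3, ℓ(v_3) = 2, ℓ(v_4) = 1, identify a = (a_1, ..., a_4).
a = (3, 2, 2, 1)

Write a = (a_1, ..., a_4) in the standard basis. For each basis vector v_i, ℓ(v_i) = <v_i, a> is a linear equation in the a_j's. Collect the n equations into a matrix system V a = ℓ, where row i of V is v_i (expressed in the standard basis). Since V is invertible (lower-triangular with 1s on the diagonal, up to permutation), solve by back-substitution:
  V =
[[1, -1, 1, 1],
 [1, 0, 0, 0],
 [0, 1, 0, 0],
 [-1, 1, 1, 0]]
  V a = (4, 3, 2, 1)
Solving gives a = (3, 2, 2, 1).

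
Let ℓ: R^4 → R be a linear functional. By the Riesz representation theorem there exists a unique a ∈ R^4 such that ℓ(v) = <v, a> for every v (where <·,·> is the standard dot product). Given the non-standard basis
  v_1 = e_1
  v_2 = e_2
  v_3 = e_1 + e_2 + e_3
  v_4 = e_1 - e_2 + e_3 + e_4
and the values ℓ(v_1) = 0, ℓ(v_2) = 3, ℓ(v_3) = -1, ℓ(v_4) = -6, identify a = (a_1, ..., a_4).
a = (0, 3, -4, 1)

Write a = (a_1, ..., a_4) in the standard basis. For each basis vector v_i, ℓ(v_i) = <v_i, a> is a linear equation in the a_j's. Collect the n equations into a matrix system V a = ℓ, where row i of V is v_i (expressed in the standard basis). Since V is invertible (lower-triangular with 1s on the diagonal, up to permutation), solve by back-substitution:
  V =
[[1, 0, 0, 0],
 [0, 1, 0, 0],
 [1, 1, 1, 0],
 [1, -1, 1, 1]]
  V a = (0, 3, -1, -6)
Solving gives a = (0, 3, -4, 1).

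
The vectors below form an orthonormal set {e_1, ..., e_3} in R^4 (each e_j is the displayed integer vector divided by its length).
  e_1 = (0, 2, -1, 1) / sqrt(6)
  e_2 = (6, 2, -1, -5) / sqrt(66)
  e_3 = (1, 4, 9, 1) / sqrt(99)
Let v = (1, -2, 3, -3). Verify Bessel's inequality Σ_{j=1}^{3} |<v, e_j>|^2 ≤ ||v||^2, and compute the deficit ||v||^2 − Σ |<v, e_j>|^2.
Σ |<v, e_j>|^2 = 203/9; ||v||^2 = 23; deficit = 4/9

Write each e_j = u_j / sqrt(<u_j, u_j>) where u_j is the displayed integer vector. Then <v, e_j> = <v, u_j> / sqrt(<u_j, u_j>), so |<v, e_j>|^2 = <v, u_j>^2 / <u_j, u_j>.
Coefficients: <v, e_1> = -10/sqrt(6), <v, e_2> = 14/sqrt(66), <v, e_3> = 17/sqrt(99).
Square and sum: Σ |<v, e_j>|^2 = 203/9.
Compute ||v||^2 = v·v = 23.
Deficit = 23 − 203/9 = 4/9 ≥ 0, confirming Bessel's inequality. (The deficit equals ||v − Σ <v,e_j> e_j||^2, the squared distance from v to span{e_j}.)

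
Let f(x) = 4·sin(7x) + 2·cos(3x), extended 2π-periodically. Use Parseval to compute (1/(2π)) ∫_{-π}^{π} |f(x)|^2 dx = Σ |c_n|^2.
Σ |c_n|^2 = 10

Expand |f|^2 and use orthogonality of {sin(nx), cos(mx)} on [-π, π]:
  ∫_{-π}^{π} sin(nx)^2 dx = π, ∫ cos(mx)^2 dx = π, and cross terms integrate to 0.
So ∫_{-π}^{π} f(x)^2 dx = 4^2 · π + 2^2 · π = (16 + 4)π.
Divide by 2π: (16 + 4)/2 = 10.
By Parseval, this equals Σ |c_n|^2.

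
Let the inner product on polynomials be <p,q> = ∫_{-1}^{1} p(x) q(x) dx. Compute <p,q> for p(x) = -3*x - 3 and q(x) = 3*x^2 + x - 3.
<p,q> = 10

Expand the product: p(x)·q(x) = -9*x^3 - 12*x^2 + 6*x + 9.
∫_{-1}^{1} of each monomial x^k gives [2/(k+1) if k even, 0 if k odd]. Integrating term-by-term (or equivalently evaluating the antiderivative F(x) = -9*x^4/4 - 4*x^3 + 3*x^2 + 9*x at the endpoints):
  F(1) − F(−1) = 23/4 − (-17/4) = 10.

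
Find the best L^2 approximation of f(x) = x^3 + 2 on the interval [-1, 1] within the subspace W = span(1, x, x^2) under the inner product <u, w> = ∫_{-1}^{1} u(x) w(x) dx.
g(x) = 3*x/5 + 2

The best approximation g ∈ W is the orthogonal projection of f onto W. Writing g = a_0 + a_1 x + a_2 x^2, the coefficients solve the normal equations G · a = b where
  G_{ij} = <φ_i, φ_j> and b_i = <f, φ_i>, with φ_0 = 1, φ_1 = x, φ_2 = x^2.
G =
  [2, 0, 2/3]
  [0, 2/3, 0]
  [2/3, 0, 2/5],
b = (4, 2/5, 4/3).
Solving gives a_0 = 2, a_1 = 3/5, a_2 = 0, so
  g(x) = 3*x/5 + 2.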